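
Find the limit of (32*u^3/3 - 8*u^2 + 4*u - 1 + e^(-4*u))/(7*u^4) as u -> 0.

32/21

Direct substitution gives 0/0.
Apply L'Hôpital: lim (32*u^2 - 16*u + 4 - 4*e^(-4*u))/(28*u^3), still 0/0.
Apply L'Hôpital: lim (64*u - 16 + 16*e^(-4*u))/(84*u^2), still 0/0.
Apply L'Hôpital: lim (64 - 64*e^(-4*u))/(168*u), still 0/0.
After 4 applications of L'Hôpital's rule the quotient is (256*e^(-4*u))/(168); substituting u = 0 gives 32/21.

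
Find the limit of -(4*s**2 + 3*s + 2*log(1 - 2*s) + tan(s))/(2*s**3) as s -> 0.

5/2

Substitution gives 0/0; apply L'Hôpital's rule 3 times.
After differentiating numerator and denominator 3 times the quotient is (6*tan(s)^2/cos(s)^2 + 2/cos(s)^2 + 32/(2*s - 1)^3)/(-12); at s = 0 this is 5/2.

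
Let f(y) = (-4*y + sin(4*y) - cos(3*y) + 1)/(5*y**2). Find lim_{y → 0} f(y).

9/10

Substitution gives 0/0; apply L'Hôpital's rule 2 times.
After differentiating numerator and denominator 2 times the quotient is (-16*sin(4*y) + 9*cos(3*y))/(10); at y = 0 this is 9/10.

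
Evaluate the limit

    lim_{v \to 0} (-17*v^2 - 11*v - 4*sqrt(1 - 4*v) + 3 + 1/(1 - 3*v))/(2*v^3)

43/2

Substitution gives 0/0 (the numerator vanishes to order 3).
Expand each term to order v^3: the coefficient of v^3 in 1/(1 - 3v) is 27 and in -4·√(1 - 4v) is 16.
Lower-order terms cancel with the polynomial part, so the numerator is (43)·v^3 + o(v^3), and the limit is (43)/(2) = 43/2.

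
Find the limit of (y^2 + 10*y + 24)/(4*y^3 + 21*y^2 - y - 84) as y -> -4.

At y = -4 both the top and bottom vanish — a removable singularity. Factoring out (y + 4) from each leaves (y + 6)/(4*y^2 + 5*y - 21), which at y = -4 equals 2/23.

2/23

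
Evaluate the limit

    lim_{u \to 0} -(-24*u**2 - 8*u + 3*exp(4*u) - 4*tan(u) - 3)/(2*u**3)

Substitution gives 0/0 (the numerator vanishes to order 3).
Expand each term to order u^3: the coefficient of u^3 in 3·e^(4u) is 32 and in -4·tan(u) is -4/3.
Lower-order terms cancel with the polynomial part, so the numerator is (92/3)·u^3 + o(u^3), and the limit is (92/3)/(-2) = -46/3.

-46/3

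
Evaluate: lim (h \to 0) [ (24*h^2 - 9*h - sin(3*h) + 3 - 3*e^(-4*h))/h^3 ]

73/2

Substitution gives 0/0; apply L'Hôpital's rule 3 times.
After differentiating numerator and denominator 3 times the quotient is (27*cos(3*h) + 192*e^(-4*h))/(6); at h = 0 this is 73/2.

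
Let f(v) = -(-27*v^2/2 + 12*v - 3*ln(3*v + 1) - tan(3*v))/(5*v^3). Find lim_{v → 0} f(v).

Substitution gives 0/0; apply L'Hôpital's rule 3 times.
After differentiating numerator and denominator 3 times the quotient is (54*(4*(3*v + 1)^3*(cos(6*v) - 2)/(cos(6*v) + 1)^2 - 3)/(3*v + 1)^3)/(-30); at v = 0 this is 36/5.

36/5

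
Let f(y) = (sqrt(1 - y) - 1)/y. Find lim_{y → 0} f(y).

-1/2

A 0/0 form; rationalise with √(1 - y) + √1. This collapses the numerator to -y, leaving -1/(√(1 - y) + √1) → -1/(2√1) = -1/2.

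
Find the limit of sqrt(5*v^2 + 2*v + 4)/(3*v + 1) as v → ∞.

For large |v|, √(5*v^2 + 2*v + 4) ≈ √5·|v| and the denominator ≈ 3v.
Since v → +∞, |v| = v, giving √5/(3) = √(5)/3.

√(5)/3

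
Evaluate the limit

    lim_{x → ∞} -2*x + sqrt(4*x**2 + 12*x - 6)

This has the form ∞ − ∞. Multiply and divide by the conjugate √(4*x^2 + 12*x - 6) + 2x.
That gives (12x - 6) / (√(4*x^2 + 12*x - 6) + 2x).
Divide numerator and denominator by x: the limit is 12/(2·2) = 3.

3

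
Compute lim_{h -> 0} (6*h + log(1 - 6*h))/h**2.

Direct substitution gives 0/0.
Apply L'Hôpital: lim (6 - 6/(1 - 6*h))/(2*h), still 0/0.
After 2 applications of L'Hôpital's rule the quotient is (-36/(1 - 6*h)^2)/(2); substituting h = 0 gives -18.

-18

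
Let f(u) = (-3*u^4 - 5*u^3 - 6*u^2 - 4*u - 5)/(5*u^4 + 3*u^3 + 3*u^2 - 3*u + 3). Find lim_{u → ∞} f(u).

-3/5

Numerator and denominator both have degree 4.
Dividing every term by u^4, all lower-order terms vanish and the limit is the ratio of leading coefficients, -3/(5) = -3/5.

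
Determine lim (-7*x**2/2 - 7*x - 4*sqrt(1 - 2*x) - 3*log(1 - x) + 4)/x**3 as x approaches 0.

Substitution gives 0/0 (the numerator vanishes to order 3).
Expand each term to order x^3: the coefficient of x^3 in -4·√(1 - 2x) is 2 and in -3·ln(1 - x) is 1.
Lower-order terms cancel with the polynomial part, so the numerator is (3)·x^3 + o(x^3), and the limit is (3)/(1) = 3.

3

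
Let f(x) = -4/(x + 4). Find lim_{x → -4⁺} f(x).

As x → -4⁺, (x + 4) → 0⁺, so (x + 4)^1 → 0⁺ and -4/(x + 4)^1 → -∞.

-∞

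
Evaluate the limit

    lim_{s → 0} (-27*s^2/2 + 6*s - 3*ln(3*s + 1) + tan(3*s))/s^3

-18

Substitution gives 0/0 (the numerator vanishes to order 3).
Expand each term to order s^3: the coefficient of s^3 in -3·ln(1 + 3s) is -27 and in tan(3s) is 9.
Lower-order terms cancel with the polynomial part, so the numerator is (-18)·s^3 + o(s^3), and the limit is (-18)/(1) = -18.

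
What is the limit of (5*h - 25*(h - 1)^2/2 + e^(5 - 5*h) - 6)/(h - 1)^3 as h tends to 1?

-125/6

Direct substitution gives 0/0.
Apply L'Hôpital: lim (-25*h - 5*e^(5 - 5*h) + 30)/(3*(h - 1)^2), still 0/0.
Apply L'Hôpital: lim (25*e^(5 - 5*h) - 25)/(6*h - 6), still 0/0.
After 3 applications of L'Hôpital's rule the quotient is (-125*e^(5 - 5*h))/(6); substituting h = 1 gives -125/6.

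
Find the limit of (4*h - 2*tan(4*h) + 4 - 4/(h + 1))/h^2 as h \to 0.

-4

Substitution gives 0/0; apply L'Hôpital's rule 2 times.
After differentiating numerator and denominator 2 times the quotient is (-64*tan(4*h)/cos(4*h)^2 - 8/(h + 1)^3)/(2); at h = 0 this is -4.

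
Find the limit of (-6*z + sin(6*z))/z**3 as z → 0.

-36

Direct substitution gives 0/0.
Apply L'Hôpital: lim (6*cos(6*z) - 6)/(3*z^2), still 0/0.
Apply L'Hôpital: lim (-36*sin(6*z))/(6*z), still 0/0.
After 3 applications of L'Hôpital's rule the quotient is (-216*cos(6*z))/(6); substituting z = 0 gives -36.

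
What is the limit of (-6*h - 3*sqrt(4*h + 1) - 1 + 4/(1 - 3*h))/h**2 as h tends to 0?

42

Substitution gives 0/0 (the numerator vanishes to order 2).
Expand each term to order h^2: the coefficient of h^2 in 4·1/(1 - 3h) is 36 and in -3·√(1 + 4h) is 6.
Lower-order terms cancel with the polynomial part, so the numerator is (42)·h^2 + o(h^2), and the limit is (42)/(1) = 42.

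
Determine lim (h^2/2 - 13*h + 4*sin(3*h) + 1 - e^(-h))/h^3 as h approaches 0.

Substitution gives 0/0; apply L'Hôpital's rule 3 times.
After differentiating numerator and denominator 3 times the quotient is (-108*cos(3*h) + e^(-h))/(6); at h = 0 this is -107/6.

-107/6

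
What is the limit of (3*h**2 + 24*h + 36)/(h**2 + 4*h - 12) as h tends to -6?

Direct substitution gives 0/0, so factor. Both numerator and denominator have (h + 6) as a factor.
After cancelling, the expression reduces to (3*h + 6)/(h - 2).
Substituting h = -6 gives 3/2.

3/2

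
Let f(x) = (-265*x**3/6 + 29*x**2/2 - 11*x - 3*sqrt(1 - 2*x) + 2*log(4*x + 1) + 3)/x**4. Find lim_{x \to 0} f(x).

Substitution gives 0/0; apply L'Hôpital's rule 4 times.
After differentiating numerator and denominator 4 times the quotient is (-3072/(4*x + 1)^4 + 45/(1 - 2*x)^(7/2))/(24); at x = 0 this is -1009/8.

-1009/8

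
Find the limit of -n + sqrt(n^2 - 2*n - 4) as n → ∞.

This has the form ∞ − ∞. Multiply and divide by the conjugate √(n^2 - 2*n - 4) + n.
That gives (-2n - 4) / (√(n^2 - 2*n - 4) + n).
Divide numerator and denominator by n: the limit is -2/(2·1) = -1.

-1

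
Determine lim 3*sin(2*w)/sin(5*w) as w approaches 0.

Substitution gives 0/0.
Divide numerator and denominator by w: sin(2w)/w → 2 and sin(5w)/w → 5, so the limit is 3·2/5 = 6/5.

6/5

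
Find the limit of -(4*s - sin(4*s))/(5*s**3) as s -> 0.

-32/15

Direct substitution gives 0/0.
Apply L'Hôpital: lim (4 - 4*cos(4*s))/(-15*s^2), still 0/0.
Apply L'Hôpital: lim (16*sin(4*s))/(-30*s), still 0/0.
After 3 applications of L'Hôpital's rule the quotient is (64*cos(4*s))/(-30); substituting s = 0 gives -32/15.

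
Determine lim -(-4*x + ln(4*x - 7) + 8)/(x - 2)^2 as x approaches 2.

Direct substitution gives 0/0.
Apply L'Hôpital: lim (-4 + 4/(4*x - 7))/(4 - 2*x), still 0/0.
After 2 applications of L'Hôpital's rule the quotient is (-16/(4*x - 7)^2)/(-2); substituting x = 2 gives 8.

8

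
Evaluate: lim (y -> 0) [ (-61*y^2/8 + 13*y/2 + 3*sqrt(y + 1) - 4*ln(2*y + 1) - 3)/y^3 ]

-503/48

Substitution gives 0/0 (the numerator vanishes to order 3).
Expand each term to order y^3: the coefficient of y^3 in -4·ln(1 + 2y) is -32/3 and in 3·√(1 + y) is 3/16.
Lower-order terms cancel with the polynomial part, so the numerator is (-503/48)·y^3 + o(y^3), and the limit is (-503/48)/(1) = -503/48.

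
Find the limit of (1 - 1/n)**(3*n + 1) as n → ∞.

e^(-3)

The base → 1 and the exponent → ∞: a 1^∞ form.
Take logarithms: (3n + 1)·ln(1 - 1/n). Since ln(1+u) ~ u for small u, this behaves like (3n)·(-1/n) → -3.
So the limit is e^(-3).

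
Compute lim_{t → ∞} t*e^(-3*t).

0

Write as t^1/e^{3t}, an ∞/∞ form.
Exponential growth dominates any polynomial, so repeated L'Hôpital (or the standard result) gives 0.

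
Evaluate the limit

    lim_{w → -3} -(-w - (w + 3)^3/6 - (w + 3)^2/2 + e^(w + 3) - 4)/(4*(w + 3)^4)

-1/96

Direct substitution gives 0/0.
Apply L'Hôpital: lim (-w - (w + 3)^2/2 + e^(w + 3) - 4)/(-16*(w + 3)^3), still 0/0.
Apply L'Hôpital: lim (-w + e^(w + 3) - 4)/(-48*(w + 3)^2), still 0/0.
Apply L'Hôpital: lim (e^(w + 3) - 1)/(-96*w - 288), still 0/0.
After 4 applications of L'Hôpital's rule the quotient is (e^(w + 3))/(-96); substituting w = -3 gives -1/96.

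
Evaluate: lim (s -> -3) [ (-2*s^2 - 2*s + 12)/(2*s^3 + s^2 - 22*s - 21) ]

5/13

At s = -3 both the top and bottom vanish — a removable singularity. Factoring out (s + 3) from each leaves (4 - 2*s)/(2*s^2 - 5*s - 7), which at s = -3 equals 5/13.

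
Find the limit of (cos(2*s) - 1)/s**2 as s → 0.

-2

Direct substitution gives 0/0.
Apply L'Hôpital: lim (-2*sin(2*s))/(2*s), still 0/0.
After 2 applications of L'Hôpital's rule the quotient is (-4*cos(2*s))/(2); substituting s = 0 gives -2.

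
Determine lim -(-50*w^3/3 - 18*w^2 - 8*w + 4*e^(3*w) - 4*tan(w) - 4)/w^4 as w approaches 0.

-27/2

Substitution gives 0/0; apply L'Hôpital's rule 4 times.
After differentiating numerator and denominator 4 times the quotient is (324*e^(3*w) - 96*tan(w)^5 - 160*tan(w)^3 - 64*tan(w))/(-24); at w = 0 this is -27/2.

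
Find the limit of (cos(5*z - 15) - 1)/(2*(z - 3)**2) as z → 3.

-25/4

Direct substitution gives 0/0.
Apply L'Hôpital: lim (-5*sin(5*z - 15))/(4*z - 12), still 0/0.
After 2 applications of L'Hôpital's rule the quotient is (-25*cos(5*z - 15))/(4); substituting z = 3 gives -25/4.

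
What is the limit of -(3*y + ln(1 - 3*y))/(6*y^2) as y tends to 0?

Direct substitution gives 0/0.
Apply L'Hôpital: lim (3 - 3/(1 - 3*y))/(-12*y), still 0/0.
After 2 applications of L'Hôpital's rule the quotient is (-9/(1 - 3*y)^2)/(-12); substituting y = 0 gives 3/4.

3/4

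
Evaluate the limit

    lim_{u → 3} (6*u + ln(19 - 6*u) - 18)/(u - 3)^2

-18

Direct substitution gives 0/0.
Apply L'Hôpital: lim (6 - 6/(19 - 6*u))/(2*u - 6), still 0/0.
After 2 applications of L'Hôpital's rule the quotient is (-36/(19 - 6*u)^2)/(2); substituting u = 3 gives -18.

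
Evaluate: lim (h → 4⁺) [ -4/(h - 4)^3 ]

As h → 4⁺, (h - 4) → 0⁺, so (h - 4)^3 → 0⁺ and -4/(h - 4)^3 → -∞.

-∞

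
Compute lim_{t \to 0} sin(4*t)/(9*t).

Substitution gives 0/0.
Write it as (4/9)·sin(4t)/(4t); since sin(u)/u → 1, the limit is 4/9.

4/9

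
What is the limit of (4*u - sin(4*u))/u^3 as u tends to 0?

32/3

Direct substitution gives 0/0.
Apply L'Hôpital: lim (4 - 4*cos(4*u))/(3*u^2), still 0/0.
Apply L'Hôpital: lim (16*sin(4*u))/(6*u), still 0/0.
After 3 applications of L'Hôpital's rule the quotient is (64*cos(4*u))/(6); substituting u = 0 gives 32/3.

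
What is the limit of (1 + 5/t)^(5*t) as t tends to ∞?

e^(25)

The base → 1 and the exponent → ∞: a 1^∞ form.
Take logarithms: (5t)·ln(1 + 5/t). Since ln(1+u) ~ u for small u, this behaves like (5t)·(5/t) → 25.
So the limit is e^(25).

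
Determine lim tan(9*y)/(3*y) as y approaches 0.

3

Substitution gives 0/0.
Since tan(u)/u → 1 as u → 0, tan(9y)/(9y) → 1 and the limit is 9/3 = 3.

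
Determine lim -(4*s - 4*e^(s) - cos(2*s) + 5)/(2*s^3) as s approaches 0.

Substitution gives 0/0 (the numerator vanishes to order 3).
Expand each term to order s^3: the coefficient of s^3 in -4·e^(s) is -2/3 and in −cos(2s) is 0.
Lower-order terms cancel with the polynomial part, so the numerator is (-2/3)·s^3 + o(s^3), and the limit is (-2/3)/(-2) = 1/3.

1/3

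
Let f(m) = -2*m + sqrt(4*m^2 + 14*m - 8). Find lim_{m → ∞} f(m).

This has the form ∞ − ∞. Multiply and divide by the conjugate √(4*m^2 + 14*m - 8) + 2m.
That gives (14m - 8) / (√(4*m^2 + 14*m - 8) + 2m).
Divide numerator and denominator by m: the limit is 14/(2·2) = 7/2.

7/2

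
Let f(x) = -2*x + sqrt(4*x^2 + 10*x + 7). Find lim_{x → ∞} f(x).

5/2

This has the form ∞ − ∞. Multiply and divide by the conjugate √(4*x^2 + 10*x + 7) + 2x.
That gives (10x + 7) / (√(4*x^2 + 10*x + 7) + 2x).
Divide numerator and denominator by x: the limit is 10/(2·2) = 5/2.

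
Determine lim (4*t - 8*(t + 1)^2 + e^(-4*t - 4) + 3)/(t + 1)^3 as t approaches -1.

-32/3

Direct substitution gives 0/0.
Apply L'Hôpital: lim (-16*t - 4*e^(-4*t - 4) - 12)/(3*(t + 1)^2), still 0/0.
Apply L'Hôpital: lim (16*e^(-4*t - 4) - 16)/(6*t + 6), still 0/0.
After 3 applications of L'Hôpital's rule the quotient is (-64*e^(-4*t - 4))/(6); substituting t = -1 gives -32/3.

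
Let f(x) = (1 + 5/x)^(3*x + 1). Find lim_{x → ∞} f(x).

Let L be the limit and take ln: ln L = lim (3x + 1)·ln(1 + 5/x) = lim (3x + 1)·(5/x + O(1/x²)) = 15.
Hence L = e^(15).

e^(15)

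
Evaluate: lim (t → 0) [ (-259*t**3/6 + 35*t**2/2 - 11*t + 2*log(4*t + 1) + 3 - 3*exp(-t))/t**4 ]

Substitution gives 0/0; apply L'Hôpital's rule 4 times.
After differentiating numerator and denominator 4 times the quotient is (-3*e^(-t) - 3072/(4*t + 1)^4)/(24); at t = 0 this is -1025/8.

-1025/8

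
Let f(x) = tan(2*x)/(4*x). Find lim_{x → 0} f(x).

1/2

Substitution gives 0/0.
Since tan(u)/u → 1 as u → 0, tan(2x)/(2x) → 1 and the limit is 2/4 = 1/2.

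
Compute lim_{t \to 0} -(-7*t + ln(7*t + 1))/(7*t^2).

Direct substitution gives 0/0.
Apply L'Hôpital: lim (-7 + 7/(7*t + 1))/(-14*t), still 0/0.
After 2 applications of L'Hôpital's rule the quotient is (-49/(7*t + 1)^2)/(-14); substituting t = 0 gives 7/2.

7/2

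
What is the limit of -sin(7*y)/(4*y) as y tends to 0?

-7/4

Substitution gives 0/0.
Write it as (7/(-4))·sin(7y)/(7y); since sin(u)/u → 1, the limit is -7/4.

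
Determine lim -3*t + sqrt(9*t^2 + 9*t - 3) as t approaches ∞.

An ∞ − ∞ form. Rationalising with the conjugate, the difference becomes (9t - 3) / (√(9*t^2 + 9*t - 3) + 3t).
For large t the denominator behaves like 2·3t, so the quotient tends to 9/6 = 3/2.

3/2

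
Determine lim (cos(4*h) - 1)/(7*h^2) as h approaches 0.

-8/7

Direct substitution gives 0/0.
Apply L'Hôpital: lim (-4*sin(4*h))/(14*h), still 0/0.
After 2 applications of L'Hôpital's rule the quotient is (-16*cos(4*h))/(14); substituting h = 0 gives -8/7.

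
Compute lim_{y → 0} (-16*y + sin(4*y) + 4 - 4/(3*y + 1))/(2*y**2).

-18

Substitution gives 0/0; apply L'Hôpital's rule 2 times.
After differentiating numerator and denominator 2 times the quotient is (-16*sin(4*y) - 72/(3*y + 1)^3)/(4); at y = 0 this is -18.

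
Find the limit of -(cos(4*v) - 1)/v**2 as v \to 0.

8

Direct substitution gives 0/0.
Apply L'Hôpital: lim (-4*sin(4*v))/(-2*v), still 0/0.
After 2 applications of L'Hôpital's rule the quotient is (-16*cos(4*v))/(-2); substituting v = 0 gives 8.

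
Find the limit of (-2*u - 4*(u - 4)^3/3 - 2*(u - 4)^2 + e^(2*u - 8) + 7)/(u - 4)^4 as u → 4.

Direct substitution gives 0/0.
Apply L'Hôpital: lim (-4*u - 4*(u - 4)^2 + 2*e^(2*u - 8) + 14)/(4*(u - 4)^3), still 0/0.
Apply L'Hôpital: lim (-8*u + 4*e^(2*u - 8) + 28)/(12*(u - 4)^2), still 0/0.
Apply L'Hôpital: lim (8*e^(2*u - 8) - 8)/(24*u - 96), still 0/0.
After 4 applications of L'Hôpital's rule the quotient is (16*e^(2*u - 8))/(24); substituting u = 4 gives 2/3.

2/3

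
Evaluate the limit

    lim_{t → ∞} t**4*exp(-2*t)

Write as t^4/e^{2t}, an ∞/∞ form.
Exponential growth dominates any polynomial, so repeated L'Hôpital (or the standard result) gives 0.

0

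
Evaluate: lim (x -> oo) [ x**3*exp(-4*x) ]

0

Write as x^3/e^{4x}, an ∞/∞ form.
Exponential growth dominates any polynomial, so repeated L'Hôpital (or the standard result) gives 0.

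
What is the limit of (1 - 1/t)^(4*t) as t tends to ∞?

The base → 1 and the exponent → ∞: a 1^∞ form.
Take logarithms: (4t)·ln(1 - 1/t). Since ln(1+u) ~ u for small u, this behaves like (4t)·(-1/t) → -4.
So the limit is e^(-4).

e^(-4)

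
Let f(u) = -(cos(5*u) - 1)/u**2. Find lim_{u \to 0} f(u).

Direct substitution gives 0/0.
Apply L'Hôpital: lim (-5*sin(5*u))/(-2*u), still 0/0.
After 2 applications of L'Hôpital's rule the quotient is (-25*cos(5*u))/(-2); substituting u = 0 gives 25/2.

25/2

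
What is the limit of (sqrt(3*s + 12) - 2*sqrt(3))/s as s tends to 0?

A 0/0 form; rationalise with √(12 + 3s) + √12. This collapses the numerator to 3s, leaving 3/(√(12 + 3s) + √12) → 3/(2√12) = √(3)/4.

√(3)/4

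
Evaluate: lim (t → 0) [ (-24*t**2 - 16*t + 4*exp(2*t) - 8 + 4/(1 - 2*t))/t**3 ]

112/3

Substitution gives 0/0; apply L'Hôpital's rule 3 times.
After differentiating numerator and denominator 3 times the quotient is (32*e^(2*t) + 192/(2*t - 1)^4)/(6); at t = 0 this is 112/3.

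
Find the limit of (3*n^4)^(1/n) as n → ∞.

Base → ∞ and exponent → 0: an ∞^0 form.
Take logs: (1/n)·ln(3·n^4) = (ln 3 + 4·ln n)/n → 0.
So the limit is e^0 = 1.

1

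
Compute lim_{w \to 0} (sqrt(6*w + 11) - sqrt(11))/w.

Substitution gives 0/0. Multiply numerator and denominator by the conjugate √(11 + 6w) + √11.
The numerator becomes (11 + 6w) − 11 = 6w, so the expression simplifies to 6/(√(11 + 6w) + √11).
Letting w → 0 gives 6/(2√11) = 3*√(11)/11.

3*√(11)/11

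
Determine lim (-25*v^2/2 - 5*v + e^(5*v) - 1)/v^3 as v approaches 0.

125/6

Direct substitution gives 0/0.
Apply L'Hôpital: lim (-25*v + 5*e^(5*v) - 5)/(3*v^2), still 0/0.
Apply L'Hôpital: lim (25*e^(5*v) - 25)/(6*v), still 0/0.
After 3 applications of L'Hôpital's rule the quotient is (125*e^(5*v))/(6); substituting v = 0 gives 125/6.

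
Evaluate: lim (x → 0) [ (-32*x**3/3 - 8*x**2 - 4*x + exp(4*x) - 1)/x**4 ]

32/3

Direct substitution gives 0/0.
Apply L'Hôpital: lim (-32*x^2 - 16*x + 4*e^(4*x) - 4)/(4*x^3), still 0/0.
Apply L'Hôpital: lim (-64*x + 16*e^(4*x) - 16)/(12*x^2), still 0/0.
Apply L'Hôpital: lim (64*e^(4*x) - 64)/(24*x), still 0/0.
After 4 applications of L'Hôpital's rule the quotient is (256*e^(4*x))/(24); substituting x = 0 gives 32/3.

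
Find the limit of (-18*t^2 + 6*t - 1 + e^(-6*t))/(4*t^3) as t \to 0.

-9

Direct substitution gives 0/0.
Apply L'Hôpital: lim (-36*t + 6 - 6*e^(-6*t))/(12*t^2), still 0/0.
Apply L'Hôpital: lim (-36 + 36*e^(-6*t))/(24*t), still 0/0.
After 3 applications of L'Hôpital's rule the quotient is (-216*e^(-6*t))/(24); substituting t = 0 gives -9.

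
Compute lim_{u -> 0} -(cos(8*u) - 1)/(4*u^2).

Direct substitution gives 0/0.
Apply L'Hôpital: lim (-8*sin(8*u))/(-8*u), still 0/0.
After 2 applications of L'Hôpital's rule the quotient is (-64*cos(8*u))/(-8); substituting u = 0 gives 8.

8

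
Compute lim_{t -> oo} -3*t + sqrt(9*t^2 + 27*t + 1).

An ∞ − ∞ form. Rationalising with the conjugate, the difference becomes (27t + 1) / (√(9*t^2 + 27*t + 1) + 3t).
For large t the denominator behaves like 2·3t, so the quotient tends to 27/6 = 9/2.

9/2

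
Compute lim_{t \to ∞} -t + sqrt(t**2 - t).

This has the form ∞ − ∞. Multiply and divide by the conjugate √(t^2 - t) + t.
That gives (-t) / (√(t^2 - t) + t).
Divide numerator and denominator by t: the limit is -1/(2·1) = -1/2.

-1/2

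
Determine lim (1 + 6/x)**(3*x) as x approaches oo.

e^(18)

Let L be the limit and take ln: ln L = lim (3x)·ln(1 + 6/x) = lim (3x)·(6/x + O(1/x²)) = 18.
Hence L = e^(18).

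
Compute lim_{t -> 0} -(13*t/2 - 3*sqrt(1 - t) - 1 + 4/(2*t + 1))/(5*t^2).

-131/40

Substitution gives 0/0; apply L'Hôpital's rule 2 times.
After differentiating numerator and denominator 2 times the quotient is (32/(2*t + 1)^3 + 3/(4*(1 - t)^(3/2)))/(-10); at t = 0 this is -131/40.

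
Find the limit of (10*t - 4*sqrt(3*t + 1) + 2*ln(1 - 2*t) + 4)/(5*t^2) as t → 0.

Substitution gives 0/0; apply L'Hôpital's rule 2 times.
After differentiating numerator and denominator 2 times the quotient is (9/(3*t + 1)^(3/2) - 8/(2*t - 1)^2)/(10); at t = 0 this is 1/10.

1/10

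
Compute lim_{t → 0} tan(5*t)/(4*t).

5/4

Substitution gives 0/0.
Since tan(u)/u → 1 as u → 0, tan(5t)/(5t) → 1 and the limit is 5/4.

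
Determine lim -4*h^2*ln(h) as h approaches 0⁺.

0

This is a 0·(−∞) form. Rewrite as -4·ln(h) / h^(−2) and apply L'Hôpital:
the derivative quotient is -4·(1/h) / (−2·h^(−3)) = (4/2)·h^2 → 0.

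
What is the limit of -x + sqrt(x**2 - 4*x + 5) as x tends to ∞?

An ∞ − ∞ form. Rationalising with the conjugate, the difference becomes (-4x + 5) / (√(x^2 - 4*x + 5) + x).
For large x the denominator behaves like 2·x, so the quotient tends to -4/2 = -2.

-2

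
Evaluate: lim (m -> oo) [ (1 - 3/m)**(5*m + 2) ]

e^(-15)

Write it as [(1 - 3/m)^m]^(5) · (1 - 3/m)^(2). The bracketed term tends to e^(-3) and the second factor to 1, so the limit is e^(-15).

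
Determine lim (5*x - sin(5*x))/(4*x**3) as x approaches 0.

125/24

Direct substitution gives 0/0.
Apply L'Hôpital: lim (5 - 5*cos(5*x))/(12*x^2), still 0/0.
Apply L'Hôpital: lim (25*sin(5*x))/(24*x), still 0/0.
After 3 applications of L'Hôpital's rule the quotient is (125*cos(5*x))/(24); substituting x = 0 gives 125/24.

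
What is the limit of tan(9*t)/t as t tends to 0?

Substitution gives 0/0.
Since tan(u)/u → 1 as u → 0, tan(9t)/(9t) → 1 and the limit is 9.

9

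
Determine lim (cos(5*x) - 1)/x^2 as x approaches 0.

Direct substitution gives 0/0.
Apply L'Hôpital: lim (-5*sin(5*x))/(2*x), still 0/0.
After 2 applications of L'Hôpital's rule the quotient is (-25*cos(5*x))/(2); substituting x = 0 gives -25/2.

-25/2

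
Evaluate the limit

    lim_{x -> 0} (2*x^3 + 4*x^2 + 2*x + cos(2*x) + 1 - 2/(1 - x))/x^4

-4/3

Substitution gives 0/0; apply L'Hôpital's rule 4 times.
After differentiating numerator and denominator 4 times the quotient is (16*cos(2*x) + 48/(x - 1)^5)/(24); at x = 0 this is -4/3.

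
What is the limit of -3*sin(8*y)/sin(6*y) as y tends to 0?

Substitution gives 0/0.
Divide numerator and denominator by y: sin(8y)/y → 8 and sin(6y)/y → 6, so the limit is -3·8/6 = -4.

-4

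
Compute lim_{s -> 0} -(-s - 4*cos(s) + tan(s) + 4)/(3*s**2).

Substitution gives 0/0 (the numerator vanishes to order 2).
Expand each term to order s^2: the coefficient of s^2 in -4·cos(s) is 2 and in tan(s) is 0.
Lower-order terms cancel with the polynomial part, so the numerator is (2)·s^2 + o(s^2), and the limit is (2)/(-3) = -2/3.

-2/3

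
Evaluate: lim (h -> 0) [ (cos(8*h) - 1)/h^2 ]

Direct substitution gives 0/0.
Apply L'Hôpital: lim (-8*sin(8*h))/(2*h), still 0/0.
After 2 applications of L'Hôpital's rule the quotient is (-64*cos(8*h))/(2); substituting h = 0 gives -32.

-32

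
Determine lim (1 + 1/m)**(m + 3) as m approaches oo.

e

Let L be the limit and take ln: ln L = lim (m + 3)·ln(1 + 1/m) = lim (m + 3)·(1/m + O(1/m²)) = 1.
Hence L = e^(1).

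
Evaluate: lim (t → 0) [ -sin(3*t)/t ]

-3

Substitution gives 0/0.
Write it as (3/(-1))·sin(3t)/(3t); since sin(u)/u → 1, the limit is -3.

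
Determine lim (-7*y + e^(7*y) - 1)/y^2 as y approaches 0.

49/2

Direct substitution gives 0/0.
Apply L'Hôpital: lim (7*e^(7*y) - 7)/(2*y), still 0/0.
After 2 applications of L'Hôpital's rule the quotient is (49*e^(7*y))/(2); substituting y = 0 gives 49/2.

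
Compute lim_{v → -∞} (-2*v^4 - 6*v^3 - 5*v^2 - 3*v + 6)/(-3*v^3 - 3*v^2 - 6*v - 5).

The numerator has higher degree (4 > 3); the quotient behaves like (-2/(-3))·v^1 for large |v|.
As v → −∞ this diverges to -∞.

-∞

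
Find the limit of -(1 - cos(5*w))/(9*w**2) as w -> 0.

-25/18

Substitution gives 0/0.
Use (1 − cos u)/u² → 1/2 with u = 5w: the limit is 5²/(2·(-9)) = -25/18.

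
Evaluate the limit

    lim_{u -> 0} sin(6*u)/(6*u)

1

Substitution gives 0/0.
Write it as (6/6)·sin(6u)/(6u); since sin(θ)/θ → 1, the limit is 1.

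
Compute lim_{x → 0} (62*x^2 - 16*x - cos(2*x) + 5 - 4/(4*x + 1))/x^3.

Substitution gives 0/0 (the numerator vanishes to order 3).
Expand each term to order x^3: the coefficient of x^3 in -4·1/(1 + 4x) is 256 and in −cos(2x) is 0.
Lower-order terms cancel with the polynomial part, so the numerator is (256)·x^3 + o(x^3), and the limit is (256)/(1) = 256.

256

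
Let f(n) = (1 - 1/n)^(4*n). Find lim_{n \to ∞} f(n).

e^(-4)

The base → 1 and the exponent → ∞: a 1^∞ form.
Take logarithms: (4n)·ln(1 - 1/n). Since ln(1+u) ~ u for small u, this behaves like (4n)·(-1/n) → -4.
So the limit is e^(-4).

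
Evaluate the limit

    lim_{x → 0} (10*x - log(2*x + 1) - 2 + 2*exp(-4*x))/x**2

18

Substitution gives 0/0; apply L'Hôpital's rule 2 times.
After differentiating numerator and denominator 2 times the quotient is (32*e^(-4*x) + 4/(2*x + 1)^2)/(2); at x = 0 this is 18.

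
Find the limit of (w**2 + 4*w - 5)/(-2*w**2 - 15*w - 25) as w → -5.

-6/5

At w = -5 both the top and bottom vanish — a removable singularity. Factoring out (w + 5) from each leaves (w - 1)/(-2*w - 5), which at w = -5 equals -6/5.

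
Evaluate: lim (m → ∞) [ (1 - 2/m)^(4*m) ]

Let L be the limit and take ln: ln L = lim (4m)·ln(1 - 2/m) = lim (4m)·(-2/m + O(1/m²)) = -8.
Hence L = e^(-8).

e^(-8)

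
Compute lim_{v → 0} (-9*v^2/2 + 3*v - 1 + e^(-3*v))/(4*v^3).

-9/8

Direct substitution gives 0/0.
Apply L'Hôpital: lim (-9*v + 3 - 3*e^(-3*v))/(12*v^2), still 0/0.
Apply L'Hôpital: lim (-9 + 9*e^(-3*v))/(24*v), still 0/0.
After 3 applications of L'Hôpital's rule the quotient is (-27*e^(-3*v))/(24); substituting v = 0 gives -9/8.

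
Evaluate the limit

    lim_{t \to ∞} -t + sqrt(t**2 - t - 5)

An ∞ − ∞ form. Rationalising with the conjugate, the difference becomes (-t - 5) / (√(t^2 - t - 5) + t).
For large t the denominator behaves like 2·t, so the quotient tends to -1/2 = -1/2.

-1/2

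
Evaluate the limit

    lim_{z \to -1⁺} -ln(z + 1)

As z → -1⁺, z + 1 → 0⁺ and ln(z + 1) → −∞.
Multiplying by -1 gives ∞.

∞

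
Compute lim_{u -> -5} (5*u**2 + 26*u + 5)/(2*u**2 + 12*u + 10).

3

Direct substitution gives 0/0, so factor. Both numerator and denominator have (u + 5) as a factor.
After cancelling, the expression reduces to (5*u + 1)/(2*u + 2).
Substituting u = -5 gives 3.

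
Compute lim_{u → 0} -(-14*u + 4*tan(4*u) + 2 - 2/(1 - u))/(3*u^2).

2/3

Substitution gives 0/0; apply L'Hôpital's rule 2 times.
After differentiating numerator and denominator 2 times the quotient is (128*tan(4*u)/cos(4*u)^2 + 4/(u - 1)^3)/(-6); at u = 0 this is 2/3.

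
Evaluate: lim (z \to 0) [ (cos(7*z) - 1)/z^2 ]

-49/2

Direct substitution gives 0/0.
Apply L'Hôpital: lim (-7*sin(7*z))/(2*z), still 0/0.
After 2 applications of L'Hôpital's rule the quotient is (-49*cos(7*z))/(2); substituting z = 0 gives -49/2.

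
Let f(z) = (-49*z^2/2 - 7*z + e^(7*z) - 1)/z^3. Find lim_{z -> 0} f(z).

343/6

Direct substitution gives 0/0.
Apply L'Hôpital: lim (-49*z + 7*e^(7*z) - 7)/(3*z^2), still 0/0.
Apply L'Hôpital: lim (49*e^(7*z) - 49)/(6*z), still 0/0.
After 3 applications of L'Hôpital's rule the quotient is (343*e^(7*z))/(6); substituting z = 0 gives 343/6.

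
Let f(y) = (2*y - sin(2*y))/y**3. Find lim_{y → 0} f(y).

Direct substitution gives 0/0.
Apply L'Hôpital: lim (2 - 2*cos(2*y))/(3*y^2), still 0/0.
Apply L'Hôpital: lim (4*sin(2*y))/(6*y), still 0/0.
After 3 applications of L'Hôpital's rule the quotient is (8*cos(2*y))/(6); substituting y = 0 gives 4/3.

4/3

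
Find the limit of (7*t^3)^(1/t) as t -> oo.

Base → ∞ and exponent → 0: an ∞^0 form.
Take logs: (1/t)·ln(7·t^3) = (ln 7 + 3·ln t)/t → 0.
So the limit is e^0 = 1.

1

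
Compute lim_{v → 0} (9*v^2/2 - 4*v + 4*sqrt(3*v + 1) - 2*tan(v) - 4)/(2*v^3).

Substitution gives 0/0 (the numerator vanishes to order 3).
Expand each term to order v^3: the coefficient of v^3 in 4·√(1 + 3v) is 27/4 and in -2·tan(v) is -2/3.
Lower-order terms cancel with the polynomial part, so the numerator is (73/12)·v^3 + o(v^3), and the limit is (73/12)/(2) = 73/24.

73/24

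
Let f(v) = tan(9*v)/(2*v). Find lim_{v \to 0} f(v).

Substitution gives 0/0.
Since tan(u)/u → 1 as u → 0, tan(9v)/(9v) → 1 and the limit is 9/2.

9/2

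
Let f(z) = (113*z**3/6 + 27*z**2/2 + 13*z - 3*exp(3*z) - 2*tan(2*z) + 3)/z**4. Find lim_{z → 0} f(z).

Substitution gives 0/0; apply L'Hôpital's rule 4 times.
After differentiating numerator and denominator 4 times the quotient is (-243*e^(3*z) - 768*tan(2*z)^5 - 1280*tan(2*z)^3 - 512*tan(2*z))/(24); at z = 0 this is -81/8.

-81/8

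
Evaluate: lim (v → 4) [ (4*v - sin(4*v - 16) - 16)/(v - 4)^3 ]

32/3

Direct substitution gives 0/0.
Apply L'Hôpital: lim (4 - 4*cos(4*v - 16))/(3*(v - 4)^2), still 0/0.
Apply L'Hôpital: lim (16*sin(4*v - 16))/(6*v - 24), still 0/0.
After 3 applications of L'Hôpital's rule the quotient is (64*cos(4*v - 16))/(6); substituting v = 4 gives 32/3.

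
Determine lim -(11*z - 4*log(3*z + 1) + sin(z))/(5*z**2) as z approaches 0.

-18/5

Substitution gives 0/0 (the numerator vanishes to order 2).
Expand each term to order z^2: the coefficient of z^2 in sin(z) is 0 and in -4·ln(1 + 3z) is 18.
Lower-order terms cancel with the polynomial part, so the numerator is (18)·z^2 + o(z^2), and the limit is (18)/(-5) = -18/5.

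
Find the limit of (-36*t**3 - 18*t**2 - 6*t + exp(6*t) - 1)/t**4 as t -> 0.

Direct substitution gives 0/0.
Apply L'Hôpital: lim (-108*t^2 - 36*t + 6*e^(6*t) - 6)/(4*t^3), still 0/0.
Apply L'Hôpital: lim (-216*t + 36*e^(6*t) - 36)/(12*t^2), still 0/0.
Apply L'Hôpital: lim (216*e^(6*t) - 216)/(24*t), still 0/0.
After 4 applications of L'Hôpital's rule the quotient is (1296*e^(6*t))/(24); substituting t = 0 gives 54.

54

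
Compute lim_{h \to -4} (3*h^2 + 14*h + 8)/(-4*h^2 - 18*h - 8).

Since h = -4 makes numerator and denominator zero, (h + 4) divides both.
Cancelling it gives (3*h + 2)/(-4*h - 2); now plug in h = -4 to get -5/7.

-5/7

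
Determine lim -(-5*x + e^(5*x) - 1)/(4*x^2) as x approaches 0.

Direct substitution gives 0/0.
Apply L'Hôpital: lim (5*e^(5*x) - 5)/(-8*x), still 0/0.
After 2 applications of L'Hôpital's rule the quotient is (25*e^(5*x))/(-8); substituting x = 0 gives -25/8.

-25/8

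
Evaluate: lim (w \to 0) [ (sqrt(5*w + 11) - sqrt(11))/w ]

A 0/0 form; rationalise with √(11 + 5w) + √11. This collapses the numerator to 5w, leaving 5/(√(11 + 5w) + √11) → 5/(2√11) = 5*√(11)/22.

5*√(11)/22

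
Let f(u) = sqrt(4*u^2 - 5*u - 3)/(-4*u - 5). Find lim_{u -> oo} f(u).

For large |u|, √(4*u^2 - 5*u - 3) ≈ √4·|u| and the denominator ≈ -4u.
Since u → +∞, |u| = u, giving √4/(-4) = -1/2.

-1/2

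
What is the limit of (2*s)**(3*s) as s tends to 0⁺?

1

Base → 0⁺ and exponent → 0⁺: a 0^0 form.
Take logs: 3s·ln(2s). This is 0·(−∞); rewriting as ln(2s)/(1/(3s)) and applying L'Hôpital gives 0.
Hence the limit is e^0 = 1.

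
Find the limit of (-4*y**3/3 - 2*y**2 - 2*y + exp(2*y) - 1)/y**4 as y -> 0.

Direct substitution gives 0/0.
Apply L'Hôpital: lim (-4*y^2 - 4*y + 2*e^(2*y) - 2)/(4*y^3), still 0/0.
Apply L'Hôpital: lim (-8*y + 4*e^(2*y) - 4)/(12*y^2), still 0/0.
Apply L'Hôpital: lim (8*e^(2*y) - 8)/(24*y), still 0/0.
After 4 applications of L'Hôpital's rule the quotient is (16*e^(2*y))/(24); substituting y = 0 gives 2/3.

2/3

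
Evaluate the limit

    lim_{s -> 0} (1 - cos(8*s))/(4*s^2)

8

Substitution gives 0/0.
Use (1 − cos u)/u² → 1/2 with u = 8s: the limit is 8²/(2·4) = 8.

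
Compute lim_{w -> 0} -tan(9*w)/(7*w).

Substitution gives 0/0.
Since tan(u)/u → 1 as u → 0, tan(9w)/(9w) → 1 and the limit is 9/(-7) = -9/7.

-9/7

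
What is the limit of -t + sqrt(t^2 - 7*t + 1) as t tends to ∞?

This has the form ∞ − ∞. Multiply and divide by the conjugate √(t^2 - 7*t + 1) + t.
That gives (-7t + 1) / (√(t^2 - 7*t + 1) + t).
Divide numerator and denominator by t: the limit is -7/(2·1) = -7/2.

-7/2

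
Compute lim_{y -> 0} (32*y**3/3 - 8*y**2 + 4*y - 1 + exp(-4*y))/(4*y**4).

8/3

Direct substitution gives 0/0.
Apply L'Hôpital: lim (32*y^2 - 16*y + 4 - 4*e^(-4*y))/(16*y^3), still 0/0.
Apply L'Hôpital: lim (64*y - 16 + 16*e^(-4*y))/(48*y^2), still 0/0.
Apply L'Hôpital: lim (64 - 64*e^(-4*y))/(96*y), still 0/0.
After 4 applications of L'Hôpital's rule the quotient is (256*e^(-4*y))/(96); substituting y = 0 gives 8/3.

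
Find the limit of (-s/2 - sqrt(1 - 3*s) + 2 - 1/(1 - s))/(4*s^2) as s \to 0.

1/32

Substitution gives 0/0; apply L'Hôpital's rule 2 times.
After differentiating numerator and denominator 2 times the quotient is (2/(s - 1)^3 + 9/(4*(1 - 3*s)^(3/2)))/(8); at s = 0 this is 1/32.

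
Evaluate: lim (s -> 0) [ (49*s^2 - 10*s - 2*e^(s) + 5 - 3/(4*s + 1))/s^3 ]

575/3

Substitution gives 0/0; apply L'Hôpital's rule 3 times.
After differentiating numerator and denominator 3 times the quotient is (-2*e^(s) + 1152/(4*s + 1)^4)/(6); at s = 0 this is 575/3.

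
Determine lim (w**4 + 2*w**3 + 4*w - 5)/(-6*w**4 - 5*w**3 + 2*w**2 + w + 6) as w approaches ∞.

Numerator and denominator both have degree 4.
Dividing every term by w^4, all lower-order terms vanish and the limit is the ratio of leading coefficients, 1/(-6) = -1/6.

-1/6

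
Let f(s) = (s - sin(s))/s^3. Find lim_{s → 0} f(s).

Direct substitution gives 0/0.
Apply L'Hôpital: lim (1 - cos(s))/(3*s^2), still 0/0.
Apply L'Hôpital: lim (sin(s))/(6*s), still 0/0.
After 3 applications of L'Hôpital's rule the quotient is (cos(s))/(6); substituting s = 0 gives 1/6.

1/6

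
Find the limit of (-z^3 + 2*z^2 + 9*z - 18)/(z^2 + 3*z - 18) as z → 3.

-2/3

Direct substitution gives 0/0, so factor. Both numerator and denominator have (z - 3) as a factor.
After cancelling, the expression reduces to (-z^2 - z + 6)/(z + 6).
Substituting z = 3 gives -2/3.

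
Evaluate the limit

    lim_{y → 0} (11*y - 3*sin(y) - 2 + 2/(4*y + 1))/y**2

32

Substitution gives 0/0 (the numerator vanishes to order 2).
Expand each term to order y^2: the coefficient of y^2 in -3·sin(y) is 0 and in 2·1/(1 + 4y) is 32.
Lower-order terms cancel with the polynomial part, so the numerator is (32)·y^2 + o(y^2), and the limit is (32)/(1) = 32.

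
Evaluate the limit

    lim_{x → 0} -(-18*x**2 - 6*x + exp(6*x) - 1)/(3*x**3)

-12

Direct substitution gives 0/0.
Apply L'Hôpital: lim (-36*x + 6*e^(6*x) - 6)/(-9*x^2), still 0/0.
Apply L'Hôpital: lim (36*e^(6*x) - 36)/(-18*x), still 0/0.
After 3 applications of L'Hôpital's rule the quotient is (216*e^(6*x))/(-18); substituting x = 0 gives -12.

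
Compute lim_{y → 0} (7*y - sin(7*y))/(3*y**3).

Direct substitution gives 0/0.
Apply L'Hôpital: lim (7 - 7*cos(7*y))/(9*y^2), still 0/0.
Apply L'Hôpital: lim (49*sin(7*y))/(18*y), still 0/0.
After 3 applications of L'Hôpital's rule the quotient is (343*cos(7*y))/(18); substituting y = 0 gives 343/18.

343/18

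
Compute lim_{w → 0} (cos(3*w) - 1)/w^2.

Direct substitution gives 0/0.
Apply L'Hôpital: lim (-3*sin(3*w))/(2*w), still 0/0.
After 2 applications of L'Hôpital's rule the quotient is (-9*cos(3*w))/(2); substituting w = 0 gives -9/2.

-9/2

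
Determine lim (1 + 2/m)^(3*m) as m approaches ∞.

Let L be the limit and take ln: ln L = lim (3m)·ln(1 + 2/m) = lim (3m)·(2/m + O(1/m²)) = 6.
Hence L = e^(6).

e^(6)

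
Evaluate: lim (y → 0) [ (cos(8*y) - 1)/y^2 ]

-32

Direct substitution gives 0/0.
Apply L'Hôpital: lim (-8*sin(8*y))/(2*y), still 0/0.
After 2 applications of L'Hôpital's rule the quotient is (-64*cos(8*y))/(2); substituting y = 0 gives -32.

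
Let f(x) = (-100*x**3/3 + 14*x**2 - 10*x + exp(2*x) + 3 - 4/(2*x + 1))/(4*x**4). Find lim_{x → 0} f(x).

-95/6

Substitution gives 0/0 (the numerator vanishes to order 4).
Expand each term to order x^4: the coefficient of x^4 in -4·1/(1 + 2x) is -64 and in e^(2x) is 2/3.
Lower-order terms cancel with the polynomial part, so the numerator is (-190/3)·x^4 + o(x^4), and the limit is (-190/3)/(4) = -95/6.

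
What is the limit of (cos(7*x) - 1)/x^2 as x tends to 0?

Direct substitution gives 0/0.
Apply L'Hôpital: lim (-7*sin(7*x))/(2*x), still 0/0.
After 2 applications of L'Hôpital's rule the quotient is (-49*cos(7*x))/(2); substituting x = 0 gives -49/2.

-49/2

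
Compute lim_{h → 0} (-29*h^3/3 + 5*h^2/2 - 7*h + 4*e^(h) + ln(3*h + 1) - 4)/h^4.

Substitution gives 0/0; apply L'Hôpital's rule 4 times.
After differentiating numerator and denominator 4 times the quotient is (4*e^(h) - 486/(3*h + 1)^4)/(24); at h = 0 this is -241/12.

-241/12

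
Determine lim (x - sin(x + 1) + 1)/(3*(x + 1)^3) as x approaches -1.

1/18

Direct substitution gives 0/0.
Apply L'Hôpital: lim (1 - cos(x + 1))/(9*(x + 1)^2), still 0/0.
Apply L'Hôpital: lim (sin(x + 1))/(18*x + 18), still 0/0.
After 3 applications of L'Hôpital's rule the quotient is (cos(x + 1))/(18); substituting x = -1 gives 1/18.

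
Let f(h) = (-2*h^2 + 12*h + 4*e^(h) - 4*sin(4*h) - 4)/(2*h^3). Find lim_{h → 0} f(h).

65/3

Substitution gives 0/0 (the numerator vanishes to order 3).
Expand each term to order h^3: the coefficient of h^3 in -4·sin(4h) is 128/3 and in 4·e^(h) is 2/3.
Lower-order terms cancel with the polynomial part, so the numerator is (130/3)·h^3 + o(h^3), and the limit is (130/3)/(2) = 65/3.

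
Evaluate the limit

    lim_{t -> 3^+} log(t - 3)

As t → 3⁺, t - 3 → 0⁺ and ln(t - 3) → −∞.
Multiplying by 1 gives -∞.

-∞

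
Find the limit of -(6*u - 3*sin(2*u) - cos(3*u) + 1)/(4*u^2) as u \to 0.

-9/8

Substitution gives 0/0 (the numerator vanishes to order 2).
Expand each term to order u^2: the coefficient of u^2 in −cos(3u) is 9/2 and in -3·sin(2u) is 0.
Lower-order terms cancel with the polynomial part, so the numerator is (9/2)·u^2 + o(u^2), and the limit is (9/2)/(-4) = -9/8.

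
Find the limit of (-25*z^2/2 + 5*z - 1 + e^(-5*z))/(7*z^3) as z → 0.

-125/42

Direct substitution gives 0/0.
Apply L'Hôpital: lim (-25*z + 5 - 5*e^(-5*z))/(21*z^2), still 0/0.
Apply L'Hôpital: lim (-25 + 25*e^(-5*z))/(42*z), still 0/0.
After 3 applications of L'Hôpital's rule the quotient is (-125*e^(-5*z))/(42); substituting z = 0 gives -125/42.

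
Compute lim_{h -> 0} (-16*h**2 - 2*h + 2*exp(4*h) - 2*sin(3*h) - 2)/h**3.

91/3

Substitution gives 0/0; apply L'Hôpital's rule 3 times.
After differentiating numerator and denominator 3 times the quotient is (128*e^(4*h) + 54*cos(3*h))/(6); at h = 0 this is 91/3.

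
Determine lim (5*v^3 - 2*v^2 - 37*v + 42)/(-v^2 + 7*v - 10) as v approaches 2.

5

Since v = 2 makes numerator and denominator zero, (v - 2) divides both.
Cancelling it gives (5*v^2 + 8*v - 21)/(5 - v); now plug in v = 2 to get 5.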